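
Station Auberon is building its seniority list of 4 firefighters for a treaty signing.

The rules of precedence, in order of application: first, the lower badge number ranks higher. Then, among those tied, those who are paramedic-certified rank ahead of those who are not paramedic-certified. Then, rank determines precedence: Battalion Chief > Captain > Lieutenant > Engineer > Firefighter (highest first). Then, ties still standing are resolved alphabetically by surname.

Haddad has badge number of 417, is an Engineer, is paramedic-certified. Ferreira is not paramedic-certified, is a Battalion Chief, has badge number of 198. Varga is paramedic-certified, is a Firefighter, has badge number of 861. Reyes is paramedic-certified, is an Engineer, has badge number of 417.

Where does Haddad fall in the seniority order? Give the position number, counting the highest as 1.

2

By badge number (lower first): Ferreira (198); then Haddad and Reyes (both 417); then Varga (861).
Haddad and Reyes are each paramedic-certified, so the next rule applies.
Haddad and Reyes are each Engineer, so the next rule applies.
Among Haddad and Reyes, alphabetically by surname: Haddad before Reyes.
Order: Ferreira, Haddad, Reyes, Varga. So position 2.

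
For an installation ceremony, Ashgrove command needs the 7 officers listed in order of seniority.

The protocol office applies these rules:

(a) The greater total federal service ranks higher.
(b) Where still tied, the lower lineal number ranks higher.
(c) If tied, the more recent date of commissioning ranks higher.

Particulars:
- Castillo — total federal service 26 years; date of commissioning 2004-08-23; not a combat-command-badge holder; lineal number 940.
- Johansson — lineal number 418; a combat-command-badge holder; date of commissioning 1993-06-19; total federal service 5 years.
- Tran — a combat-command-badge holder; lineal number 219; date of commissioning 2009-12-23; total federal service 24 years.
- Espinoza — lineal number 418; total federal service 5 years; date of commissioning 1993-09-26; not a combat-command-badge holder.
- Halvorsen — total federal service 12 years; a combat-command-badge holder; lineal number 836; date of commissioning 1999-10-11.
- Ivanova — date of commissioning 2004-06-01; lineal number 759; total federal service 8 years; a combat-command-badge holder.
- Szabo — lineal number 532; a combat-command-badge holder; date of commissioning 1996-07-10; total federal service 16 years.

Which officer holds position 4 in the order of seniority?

Halvorsen

By total federal service (higher first): Castillo (26 years); then Tran (24 years); then Szabo (16 years); then Halvorsen (12 years); then Ivanova (8 years); then Espinoza and Johansson (both 5 years).
Espinoza and Johansson both have lineal number 418, so the next rule applies.
Among Espinoza and Johansson, by date of commissioning (later first): Espinoza (1993-09-26) before Johansson (1993-06-19).
Order: Castillo, Tran, Szabo, Halvorsen, Ivanova, Espinoza, Johansson.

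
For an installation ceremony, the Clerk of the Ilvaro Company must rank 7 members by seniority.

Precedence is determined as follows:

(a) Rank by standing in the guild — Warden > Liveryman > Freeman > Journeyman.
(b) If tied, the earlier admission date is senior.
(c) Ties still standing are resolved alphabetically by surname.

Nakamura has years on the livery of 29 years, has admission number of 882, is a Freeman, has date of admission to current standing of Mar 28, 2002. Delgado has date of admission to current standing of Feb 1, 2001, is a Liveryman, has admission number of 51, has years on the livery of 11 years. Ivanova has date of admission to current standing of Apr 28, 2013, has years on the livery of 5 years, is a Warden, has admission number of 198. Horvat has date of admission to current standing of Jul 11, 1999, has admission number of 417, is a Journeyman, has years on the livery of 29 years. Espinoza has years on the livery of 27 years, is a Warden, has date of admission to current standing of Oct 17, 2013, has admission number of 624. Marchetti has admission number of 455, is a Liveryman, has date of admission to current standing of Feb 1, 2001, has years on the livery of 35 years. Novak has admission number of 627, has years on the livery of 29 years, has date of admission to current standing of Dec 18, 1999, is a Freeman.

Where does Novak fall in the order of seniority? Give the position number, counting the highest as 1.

5

By standing in the guild: Ivanova and Espinoza (Warden); then Delgado and Marchetti (Liveryman); then Novak and Nakamura (Freeman); then Horvat (Journeyman).
Among Ivanova and Espinoza, by date of admission to current standing (earlier first): Ivanova (Apr 28, 2013) before Espinoza (Oct 17, 2013).
Delgado and Marchetti both have date of admission to current standing Feb 1, 2001, so the next rule applies.
Among Delgado and Marchetti, alphabetically by surname: Delgado before Marchetti.
Among Novak and Nakamura, by date of admission to current standing (earlier first): Novak (Dec 18, 1999) before Nakamura (Mar 28, 2002).
Order: Ivanova, Espinoza, Delgado, Marchetti, Novak, Nakamura, Horvat. So position 5.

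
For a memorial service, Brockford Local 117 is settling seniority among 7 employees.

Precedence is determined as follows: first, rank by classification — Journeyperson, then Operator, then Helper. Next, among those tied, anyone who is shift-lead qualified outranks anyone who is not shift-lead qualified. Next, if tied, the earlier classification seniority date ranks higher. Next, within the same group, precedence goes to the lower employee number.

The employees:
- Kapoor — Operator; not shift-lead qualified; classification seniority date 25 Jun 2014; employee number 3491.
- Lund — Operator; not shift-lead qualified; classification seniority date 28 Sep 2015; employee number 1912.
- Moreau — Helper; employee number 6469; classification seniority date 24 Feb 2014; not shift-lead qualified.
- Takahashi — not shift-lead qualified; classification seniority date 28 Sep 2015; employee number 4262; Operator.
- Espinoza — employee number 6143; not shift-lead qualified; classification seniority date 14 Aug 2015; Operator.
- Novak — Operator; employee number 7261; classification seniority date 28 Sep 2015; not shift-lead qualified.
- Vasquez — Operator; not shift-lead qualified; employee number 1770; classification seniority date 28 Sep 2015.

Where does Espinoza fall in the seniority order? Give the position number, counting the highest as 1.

By classification: Kapoor, Espinoza, Vasquez, Lund, Takahashi and Novak (Operator); then Moreau (Helper).
Kapoor, Espinoza, Vasquez, Lund, Takahashi and Novak are each not shift-lead qualified, so the next rule applies.
Among Kapoor, Espinoza, Vasquez, Lund, Takahashi and Novak, by classification seniority date (earlier first): Kapoor (25 Jun 2014) before Espinoza (14 Aug 2015) before Vasquez, Lund, Takahashi and Novak (28 Sep 2015).
Among Vasquez, Lund, Takahashi and Novak, by employee number (lower first): Vasquez (1770) before Lund (1912) before Takahashi (4262) before Novak (7261).
Order: Kapoor, Espinoza, Vasquez, Lund, Takahashi, Novak, Moreau. So position 2.

2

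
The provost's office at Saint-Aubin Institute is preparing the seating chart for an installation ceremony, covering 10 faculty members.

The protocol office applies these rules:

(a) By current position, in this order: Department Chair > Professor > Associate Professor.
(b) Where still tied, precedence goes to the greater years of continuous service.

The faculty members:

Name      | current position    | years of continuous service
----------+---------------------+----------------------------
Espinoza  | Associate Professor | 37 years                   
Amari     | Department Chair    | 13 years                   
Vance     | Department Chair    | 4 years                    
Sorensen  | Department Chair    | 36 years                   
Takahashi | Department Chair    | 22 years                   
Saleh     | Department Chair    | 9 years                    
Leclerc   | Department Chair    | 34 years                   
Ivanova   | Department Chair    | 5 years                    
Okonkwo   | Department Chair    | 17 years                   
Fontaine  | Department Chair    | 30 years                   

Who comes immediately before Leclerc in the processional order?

By current position: Sorensen, Leclerc, Fontaine, Takahashi, Okonkwo, Amari, Saleh, Ivanova and Vance (Department Chair); then Espinoza (Associate Professor).
Among Sorensen, Leclerc, Fontaine, Takahashi, Okonkwo, Amari, Saleh, Ivanova and Vance, by years of continuous service (higher first): Sorensen (36 years) before Leclerc (34 years) before Fontaine (30 years) before Takahashi (22 years) before Okonkwo (17 years) before Amari (13 years) before Saleh (9 years) before Ivanova (5 years) before Vance (4 years).
Order: Sorensen, Leclerc, Fontaine, Takahashi, Okonkwo, Amari, Saleh, Ivanova, Vance, Espinoza.

Sorensen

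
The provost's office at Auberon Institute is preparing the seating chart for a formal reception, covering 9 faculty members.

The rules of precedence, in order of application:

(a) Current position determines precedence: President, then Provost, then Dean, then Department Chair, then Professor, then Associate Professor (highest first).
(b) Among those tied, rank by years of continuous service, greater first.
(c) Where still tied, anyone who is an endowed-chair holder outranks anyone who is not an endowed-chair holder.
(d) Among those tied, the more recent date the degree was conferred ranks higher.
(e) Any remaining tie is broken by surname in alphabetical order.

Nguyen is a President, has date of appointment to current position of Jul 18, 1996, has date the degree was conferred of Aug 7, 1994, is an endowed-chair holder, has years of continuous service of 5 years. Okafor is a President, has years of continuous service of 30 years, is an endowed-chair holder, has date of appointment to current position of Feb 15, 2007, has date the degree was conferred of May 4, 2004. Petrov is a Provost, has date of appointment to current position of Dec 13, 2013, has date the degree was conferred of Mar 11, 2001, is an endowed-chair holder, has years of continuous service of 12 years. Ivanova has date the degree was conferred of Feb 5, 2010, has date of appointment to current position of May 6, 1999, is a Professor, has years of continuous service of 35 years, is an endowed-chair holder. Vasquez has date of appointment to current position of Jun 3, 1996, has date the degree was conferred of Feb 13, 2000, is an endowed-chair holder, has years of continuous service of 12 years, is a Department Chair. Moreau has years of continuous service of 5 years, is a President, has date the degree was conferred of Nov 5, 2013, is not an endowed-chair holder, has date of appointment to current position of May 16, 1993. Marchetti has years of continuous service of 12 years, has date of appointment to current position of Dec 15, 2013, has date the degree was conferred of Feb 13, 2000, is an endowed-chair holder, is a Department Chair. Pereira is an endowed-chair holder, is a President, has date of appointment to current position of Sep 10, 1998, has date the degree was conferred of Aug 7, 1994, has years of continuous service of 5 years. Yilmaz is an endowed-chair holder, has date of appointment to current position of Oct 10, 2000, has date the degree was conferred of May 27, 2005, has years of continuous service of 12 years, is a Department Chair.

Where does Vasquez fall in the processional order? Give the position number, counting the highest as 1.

By current position: Okafor, Nguyen, Pereira and Moreau (President); then Petrov (Provost); then Yilmaz, Marchetti and Vasquez (Department Chair); then Ivanova (Professor).
Among Okafor, Nguyen, Pereira and Moreau, by years of continuous service (higher first): Okafor (30 years) before Nguyen, Pereira and Moreau (5 years).
Among Nguyen, Pereira and Moreau, an endowed-chair holder before not an endowed-chair holder: Nguyen and Pereira (an endowed-chair holder) before Moreau (not an endowed-chair holder).
Nguyen and Pereira both have date the degree was conferred Aug 7, 1994, so the next rule applies.
Among Nguyen and Pereira, alphabetically by surname: Nguyen before Pereira.
Yilmaz, Marchetti and Vasquez all have years of continuous service 12 years, so the next rule applies.
Yilmaz, Marchetti and Vasquez are each an endowed-chair holder, so the next rule applies.
Among Yilmaz, Marchetti and Vasquez, by date the degree was conferred (later first): Yilmaz (May 27, 2005) before Marchetti and Vasquez (Feb 13, 2000).
Among Marchetti and Vasquez, alphabetically by surname: Marchetti before Vasquez.
Order: Okafor, Nguyen, Pereira, Moreau, Petrov, Yilmaz, Marchetti, Vasquez, Ivanova. So position 8.

8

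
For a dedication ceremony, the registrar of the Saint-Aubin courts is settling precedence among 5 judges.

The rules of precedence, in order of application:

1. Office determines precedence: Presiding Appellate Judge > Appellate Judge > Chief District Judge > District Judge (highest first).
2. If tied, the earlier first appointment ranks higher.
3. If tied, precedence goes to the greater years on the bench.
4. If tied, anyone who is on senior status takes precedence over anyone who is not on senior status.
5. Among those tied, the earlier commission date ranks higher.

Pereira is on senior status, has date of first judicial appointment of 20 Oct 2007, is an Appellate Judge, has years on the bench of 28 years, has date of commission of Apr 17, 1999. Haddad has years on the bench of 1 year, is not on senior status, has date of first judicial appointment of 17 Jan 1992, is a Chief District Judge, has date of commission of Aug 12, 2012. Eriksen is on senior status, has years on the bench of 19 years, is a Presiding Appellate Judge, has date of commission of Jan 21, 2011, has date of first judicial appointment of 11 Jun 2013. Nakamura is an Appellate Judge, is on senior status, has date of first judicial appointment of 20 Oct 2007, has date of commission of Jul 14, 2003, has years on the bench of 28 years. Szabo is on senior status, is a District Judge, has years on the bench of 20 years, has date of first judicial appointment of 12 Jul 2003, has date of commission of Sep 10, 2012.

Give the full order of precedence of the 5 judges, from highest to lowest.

Eriksen, Pereira, Nakamura, Haddad, Szabo

By office: Eriksen (Presiding Appellate Judge); then Pereira and Nakamura (Appellate Judge); then Haddad (Chief District Judge); then Szabo (District Judge).
Pereira and Nakamura both have date of first judicial appointment 20 Oct 2007, so the next rule applies.
Pereira and Nakamura both have years on the bench 28 years, so the next rule applies.
Pereira and Nakamura are each on senior status, so the next rule applies.
Among Pereira and Nakamura, by date of commission (earlier first): Pereira (Apr 17, 1999) before Nakamura (Jul 14, 2003).
Full order: Eriksen, Pereira, Nakamura, Haddad, Szabo.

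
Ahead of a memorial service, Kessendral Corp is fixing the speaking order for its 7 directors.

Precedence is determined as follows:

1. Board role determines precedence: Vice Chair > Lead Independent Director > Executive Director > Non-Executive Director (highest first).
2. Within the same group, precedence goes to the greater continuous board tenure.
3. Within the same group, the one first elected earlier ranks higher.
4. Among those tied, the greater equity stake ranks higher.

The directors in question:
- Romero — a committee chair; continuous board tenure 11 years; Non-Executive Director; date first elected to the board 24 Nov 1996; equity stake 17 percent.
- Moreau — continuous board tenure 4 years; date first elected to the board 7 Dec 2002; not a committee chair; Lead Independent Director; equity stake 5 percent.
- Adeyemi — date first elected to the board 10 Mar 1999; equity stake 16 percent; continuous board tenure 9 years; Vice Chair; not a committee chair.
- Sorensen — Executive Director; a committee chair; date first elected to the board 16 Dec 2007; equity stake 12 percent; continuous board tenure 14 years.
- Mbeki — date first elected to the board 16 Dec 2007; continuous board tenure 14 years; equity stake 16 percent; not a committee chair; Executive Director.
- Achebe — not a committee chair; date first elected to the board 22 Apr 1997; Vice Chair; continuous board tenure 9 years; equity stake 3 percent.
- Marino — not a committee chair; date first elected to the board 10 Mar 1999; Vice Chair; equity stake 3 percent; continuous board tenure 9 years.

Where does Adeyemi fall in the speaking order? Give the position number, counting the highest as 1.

2

By board role: Achebe, Adeyemi and Marino (Vice Chair); then Moreau (Lead Independent Director); then Mbeki and Sorensen (Executive Director); then Romero (Non-Executive Director).
Achebe, Adeyemi and Marino all have continuous board tenure 9 years, so the next rule applies.
Among Achebe, Adeyemi and Marino, by date first elected to the board (earlier first): Achebe (22 Apr 1997) before Adeyemi and Marino (10 Mar 1999).
Among Adeyemi and Marino, by equity stake (higher first): Adeyemi (16 percent) before Marino (3 percent).
Mbeki and Sorensen both have continuous board tenure 14 years, so the next rule applies.
Mbeki and Sorensen both have date first elected to the board 16 Dec 2007, so the next rule applies.
Among Mbeki and Sorensen, by equity stake (higher first): Mbeki (16 percent) before Sorensen (12 percent).
Order: Achebe, Adeyemi, Marino, Moreau, Mbeki, Sorensen, Romero. So position 2.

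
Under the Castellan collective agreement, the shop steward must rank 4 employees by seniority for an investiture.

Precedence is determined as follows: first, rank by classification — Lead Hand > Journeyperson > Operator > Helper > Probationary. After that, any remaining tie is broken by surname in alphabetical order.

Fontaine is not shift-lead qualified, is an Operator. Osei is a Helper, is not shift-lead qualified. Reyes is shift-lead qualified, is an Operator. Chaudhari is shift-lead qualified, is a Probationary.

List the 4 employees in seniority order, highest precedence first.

By classification: Fontaine and Reyes (Operator); then Osei (Helper); then Chaudhari (Probationary).
Among Fontaine and Reyes, alphabetically by surname: Fontaine before Reyes.
Full order: Fontaine, Reyes, Osei, Chaudhari.

Fontaine, Reyes, Osei, Chaudhari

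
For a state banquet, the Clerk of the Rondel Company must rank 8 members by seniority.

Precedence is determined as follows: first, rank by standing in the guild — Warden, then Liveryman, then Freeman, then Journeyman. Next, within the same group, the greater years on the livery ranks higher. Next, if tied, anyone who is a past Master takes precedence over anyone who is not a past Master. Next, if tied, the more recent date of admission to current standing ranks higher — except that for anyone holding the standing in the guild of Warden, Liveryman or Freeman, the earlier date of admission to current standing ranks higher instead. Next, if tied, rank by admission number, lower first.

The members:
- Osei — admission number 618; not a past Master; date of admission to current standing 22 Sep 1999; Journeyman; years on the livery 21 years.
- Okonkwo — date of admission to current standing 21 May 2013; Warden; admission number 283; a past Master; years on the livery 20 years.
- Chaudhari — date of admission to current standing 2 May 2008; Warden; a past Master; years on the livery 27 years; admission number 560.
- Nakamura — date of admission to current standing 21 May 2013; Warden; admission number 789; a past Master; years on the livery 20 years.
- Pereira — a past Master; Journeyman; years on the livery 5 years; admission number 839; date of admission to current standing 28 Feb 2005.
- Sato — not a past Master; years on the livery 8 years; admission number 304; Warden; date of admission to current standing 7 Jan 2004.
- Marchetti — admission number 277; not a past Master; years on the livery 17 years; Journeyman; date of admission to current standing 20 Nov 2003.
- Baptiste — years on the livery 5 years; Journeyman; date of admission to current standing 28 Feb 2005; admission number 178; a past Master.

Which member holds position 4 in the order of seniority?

Sato

By standing in the guild: Chaudhari, Okonkwo, Nakamura and Sato (Warden); then Osei, Marchetti, Baptiste and Pereira (Journeyman).
Among Chaudhari, Okonkwo, Nakamura and Sato, by years on the livery (higher first): Chaudhari (27 years) before Okonkwo and Nakamura (20 years) before Sato (8 years).
Okonkwo and Nakamura are each a past Master, so the next rule applies.
Okonkwo and Nakamura both have date of admission to current standing 21 May 2013, so the next rule applies.
Among Okonkwo and Nakamura, by admission number (lower first): Okonkwo (283) before Nakamura (789).
Among Osei, Marchetti, Baptiste and Pereira, by years on the livery (higher first): Osei (21 years) before Marchetti (17 years) before Baptiste and Pereira (5 years).
Baptiste and Pereira are each a past Master, so the next rule applies.
Baptiste and Pereira both have date of admission to current standing 28 Feb 2005, so the next rule applies.
Among Baptiste and Pereira, by admission number (lower first): Baptiste (178) before Pereira (839).
Order: Chaudhari, Okonkwo, Nakamura, Sato, Osei, Marchetti, Baptiste, Pereira.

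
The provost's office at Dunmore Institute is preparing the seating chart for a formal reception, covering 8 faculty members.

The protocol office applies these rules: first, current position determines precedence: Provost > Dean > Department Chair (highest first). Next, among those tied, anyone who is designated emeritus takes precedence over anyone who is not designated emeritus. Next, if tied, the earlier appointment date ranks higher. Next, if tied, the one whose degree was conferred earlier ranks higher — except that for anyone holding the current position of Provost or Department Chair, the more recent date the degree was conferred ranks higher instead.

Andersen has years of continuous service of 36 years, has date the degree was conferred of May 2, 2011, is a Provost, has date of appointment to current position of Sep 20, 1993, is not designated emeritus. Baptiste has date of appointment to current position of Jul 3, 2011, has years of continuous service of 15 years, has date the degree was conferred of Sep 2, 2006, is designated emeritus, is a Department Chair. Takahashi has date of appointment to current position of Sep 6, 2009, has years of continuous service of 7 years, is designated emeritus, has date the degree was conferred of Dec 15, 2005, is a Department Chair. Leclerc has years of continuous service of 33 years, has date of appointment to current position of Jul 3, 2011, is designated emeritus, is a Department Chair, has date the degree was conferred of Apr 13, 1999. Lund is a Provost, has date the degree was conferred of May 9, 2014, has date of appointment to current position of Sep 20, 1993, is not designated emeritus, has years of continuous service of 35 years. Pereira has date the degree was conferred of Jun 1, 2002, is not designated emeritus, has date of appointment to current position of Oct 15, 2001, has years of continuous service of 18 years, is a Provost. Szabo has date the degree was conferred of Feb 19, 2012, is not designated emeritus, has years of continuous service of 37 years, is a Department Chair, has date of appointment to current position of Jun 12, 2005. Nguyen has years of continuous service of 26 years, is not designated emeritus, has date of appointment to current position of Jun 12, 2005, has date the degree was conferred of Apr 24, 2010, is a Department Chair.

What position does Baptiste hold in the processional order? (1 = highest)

5

By current position: Lund, Andersen and Pereira (Provost); then Takahashi, Baptiste, Leclerc, Szabo and Nguyen (Department Chair).
Lund, Andersen and Pereira are each not designated emeritus, so the next rule applies.
Among Lund, Andersen and Pereira, by date of appointment to current position (earlier first): Lund and Andersen (Sep 20, 1993) before Pereira (Oct 15, 2001).
Among Lund and Andersen, by date the degree was conferred (later first) (reversed rule for this group): Lund (May 9, 2014) before Andersen (May 2, 2011).
Among Takahashi, Baptiste, Leclerc, Szabo and Nguyen, designated emeritus before not designated emeritus: Takahashi, Baptiste and Leclerc (designated emeritus) before Szabo and Nguyen (not designated emeritus).
Among Takahashi, Baptiste and Leclerc, by date of appointment to current position (earlier first): Takahashi (Sep 6, 2009) before Baptiste and Leclerc (Jul 3, 2011).
Among Baptiste and Leclerc, by date the degree was conferred (later first) (reversed rule for this group): Baptiste (Sep 2, 2006) before Leclerc (Apr 13, 1999).
Szabo and Nguyen both have date of appointment to current position Jun 12, 2005, so the next rule applies.
Among Szabo and Nguyen, by date the degree was conferred (later first) (reversed rule for this group): Szabo (Feb 19, 2012) before Nguyen (Apr 24, 2010).
Order: Lund, Andersen, Pereira, Takahashi, Baptiste, Leclerc, Szabo, Nguyen. So position 5.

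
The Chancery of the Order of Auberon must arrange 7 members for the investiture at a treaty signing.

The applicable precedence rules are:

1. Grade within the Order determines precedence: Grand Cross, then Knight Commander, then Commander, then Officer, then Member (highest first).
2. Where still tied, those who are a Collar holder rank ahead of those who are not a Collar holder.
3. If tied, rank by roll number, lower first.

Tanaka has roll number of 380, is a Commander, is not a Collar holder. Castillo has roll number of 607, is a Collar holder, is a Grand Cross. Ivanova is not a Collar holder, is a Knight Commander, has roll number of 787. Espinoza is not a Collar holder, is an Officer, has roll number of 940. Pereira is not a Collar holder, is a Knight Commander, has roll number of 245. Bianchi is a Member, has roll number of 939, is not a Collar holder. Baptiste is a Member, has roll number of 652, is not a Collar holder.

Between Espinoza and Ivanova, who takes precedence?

Ivanova

By grade within the Order: Castillo (Grand Cross); then Pereira and Ivanova (Knight Commander); then Tanaka (Commander); then Espinoza (Officer); then Baptiste and Bianchi (Member).
Pereira and Ivanova are each not a Collar holder, so the next rule applies.
Among Pereira and Ivanova, by roll number (lower first): Pereira (245) before Ivanova (787).
Baptiste and Bianchi are each not a Collar holder, so the next rule applies.
Among Baptiste and Bianchi, by roll number (lower first): Baptiste (652) before Bianchi (939).
So Ivanova takes precedence.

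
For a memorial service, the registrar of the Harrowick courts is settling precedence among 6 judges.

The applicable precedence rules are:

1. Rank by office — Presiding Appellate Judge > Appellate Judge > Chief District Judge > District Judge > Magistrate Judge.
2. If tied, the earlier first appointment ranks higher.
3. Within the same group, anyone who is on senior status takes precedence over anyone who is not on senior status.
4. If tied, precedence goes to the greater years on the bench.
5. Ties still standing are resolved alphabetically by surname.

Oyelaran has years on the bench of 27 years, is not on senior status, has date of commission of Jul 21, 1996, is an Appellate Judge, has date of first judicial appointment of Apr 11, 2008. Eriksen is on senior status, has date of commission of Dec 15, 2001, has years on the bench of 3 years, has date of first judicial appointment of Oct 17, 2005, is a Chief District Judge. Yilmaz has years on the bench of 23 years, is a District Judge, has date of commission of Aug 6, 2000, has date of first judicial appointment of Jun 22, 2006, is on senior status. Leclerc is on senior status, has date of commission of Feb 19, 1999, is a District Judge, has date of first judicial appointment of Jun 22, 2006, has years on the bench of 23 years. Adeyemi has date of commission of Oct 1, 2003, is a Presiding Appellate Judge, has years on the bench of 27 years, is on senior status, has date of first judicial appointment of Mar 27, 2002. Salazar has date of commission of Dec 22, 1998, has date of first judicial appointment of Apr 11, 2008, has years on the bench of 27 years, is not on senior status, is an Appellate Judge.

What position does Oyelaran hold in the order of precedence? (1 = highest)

By office: Adeyemi (Presiding Appellate Judge); then Oyelaran and Salazar (Appellate Judge); then Eriksen (Chief District Judge); then Leclerc and Yilmaz (District Judge).
Oyelaran and Salazar both have date of first judicial appointment Apr 11, 2008, so the next rule applies.
Oyelaran and Salazar are each not on senior status, so the next rule applies.
Oyelaran and Salazar both have years on the bench 27 years, so the next rule applies.
Among Oyelaran and Salazar, alphabetically by surname: Oyelaran before Salazar.
Leclerc and Yilmaz both have date of first judicial appointment Jun 22, 2006, so the next rule applies.
Leclerc and Yilmaz are each on senior status, so the next rule applies.
Leclerc and Yilmaz both have years on the bench 23 years, so the next rule applies.
Among Leclerc and Yilmaz, alphabetically by surname: Leclerc before Yilmaz.
Order: Adeyemi, Oyelaran, Salazar, Eriksen, Leclerc, Yilmaz. So position 2.

2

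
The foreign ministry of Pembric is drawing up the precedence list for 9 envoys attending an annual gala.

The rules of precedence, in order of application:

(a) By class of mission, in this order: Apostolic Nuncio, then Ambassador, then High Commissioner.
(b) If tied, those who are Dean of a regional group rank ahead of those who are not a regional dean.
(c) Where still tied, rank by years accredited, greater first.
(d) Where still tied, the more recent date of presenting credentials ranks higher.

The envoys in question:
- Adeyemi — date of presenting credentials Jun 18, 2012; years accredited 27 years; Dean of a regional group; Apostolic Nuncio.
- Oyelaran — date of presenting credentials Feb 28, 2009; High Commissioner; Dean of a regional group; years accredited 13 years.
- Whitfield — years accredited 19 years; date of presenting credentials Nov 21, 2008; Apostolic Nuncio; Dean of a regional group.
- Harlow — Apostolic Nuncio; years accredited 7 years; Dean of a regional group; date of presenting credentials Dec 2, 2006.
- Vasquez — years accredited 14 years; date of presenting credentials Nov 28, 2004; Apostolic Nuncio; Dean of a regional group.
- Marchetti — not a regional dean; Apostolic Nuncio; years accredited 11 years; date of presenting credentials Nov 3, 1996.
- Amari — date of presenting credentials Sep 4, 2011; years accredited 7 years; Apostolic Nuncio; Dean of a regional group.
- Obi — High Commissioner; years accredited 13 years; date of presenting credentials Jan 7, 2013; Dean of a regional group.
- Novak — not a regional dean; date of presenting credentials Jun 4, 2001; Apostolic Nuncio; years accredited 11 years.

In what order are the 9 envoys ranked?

By class of mission: Adeyemi, Whitfield, Vasquez, Amari, Harlow, Novak and Marchetti (Apostolic Nuncio); then Obi and Oyelaran (High Commissioner).
Among Adeyemi, Whitfield, Vasquez, Amari, Harlow, Novak and Marchetti, Dean of a regional group before not a regional dean: Adeyemi, Whitfield, Vasquez, Amari and Harlow (Dean of a regional group) before Novak and Marchetti (not a regional dean).
Among Adeyemi, Whitfield, Vasquez, Amari and Harlow, by years accredited (higher first): Adeyemi (27 years) before Whitfield (19 years) before Vasquez (14 years) before Amari and Harlow (7 years).
Among Amari and Harlow, by date of presenting credentials (later first): Amari (Sep 4, 2011) before Harlow (Dec 2, 2006).
Novak and Marchetti both have years accredited 11 years, so the next rule applies.
Among Novak and Marchetti, by date of presenting credentials (later first): Novak (Jun 4, 2001) before Marchetti (Nov 3, 1996).
Obi and Oyelaran are each Dean of a regional group, so the next rule applies.
Obi and Oyelaran both have years accredited 13 years, so the next rule applies.
Among Obi and Oyelaran, by date of presenting credentials (later first): Obi (Jan 7, 2013) before Oyelaran (Feb 28, 2009).
Full order: Adeyemi, Whitfield, Vasquez, Amari, Harlow, Novak, Marchetti, Obi, Oyelaran.

Adeyemi, Whitfield, Vasquez, Amari, Harlow, Novak, Marchetti, Obi, Oyelaran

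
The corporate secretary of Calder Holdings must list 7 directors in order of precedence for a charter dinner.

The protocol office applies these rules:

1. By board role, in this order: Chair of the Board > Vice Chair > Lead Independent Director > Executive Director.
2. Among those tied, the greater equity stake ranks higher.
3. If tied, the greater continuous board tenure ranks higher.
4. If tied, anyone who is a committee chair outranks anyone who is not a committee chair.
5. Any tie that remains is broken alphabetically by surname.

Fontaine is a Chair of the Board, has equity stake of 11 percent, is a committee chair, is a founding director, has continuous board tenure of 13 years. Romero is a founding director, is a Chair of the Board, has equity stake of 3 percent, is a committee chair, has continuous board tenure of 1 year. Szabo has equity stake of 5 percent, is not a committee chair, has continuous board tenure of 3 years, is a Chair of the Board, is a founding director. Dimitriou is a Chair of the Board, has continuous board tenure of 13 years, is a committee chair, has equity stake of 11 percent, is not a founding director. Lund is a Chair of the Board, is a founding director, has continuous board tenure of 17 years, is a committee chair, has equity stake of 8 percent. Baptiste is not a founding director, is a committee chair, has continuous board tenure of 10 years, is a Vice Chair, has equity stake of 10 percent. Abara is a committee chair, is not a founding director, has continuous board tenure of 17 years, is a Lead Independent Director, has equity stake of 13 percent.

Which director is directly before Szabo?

Lund

By board role: Dimitriou, Fontaine, Lund, Szabo and Romero (Chair of the Board); then Baptiste (Vice Chair); then Abara (Lead Independent Director).
Among Dimitriou, Fontaine, Lund, Szabo and Romero, by equity stake (higher first): Dimitriou and Fontaine (11 percent) before Lund (8 percent) before Szabo (5 percent) before Romero (3 percent).
Dimitriou and Fontaine both have continuous board tenure 13 years, so the next rule applies.
Dimitriou and Fontaine are each a committee chair, so the next rule applies.
Among Dimitriou and Fontaine, alphabetically by surname: Dimitriou before Fontaine.
Order: Dimitriou, Fontaine, Lund, Szabo, Romero, Baptiste, Abara.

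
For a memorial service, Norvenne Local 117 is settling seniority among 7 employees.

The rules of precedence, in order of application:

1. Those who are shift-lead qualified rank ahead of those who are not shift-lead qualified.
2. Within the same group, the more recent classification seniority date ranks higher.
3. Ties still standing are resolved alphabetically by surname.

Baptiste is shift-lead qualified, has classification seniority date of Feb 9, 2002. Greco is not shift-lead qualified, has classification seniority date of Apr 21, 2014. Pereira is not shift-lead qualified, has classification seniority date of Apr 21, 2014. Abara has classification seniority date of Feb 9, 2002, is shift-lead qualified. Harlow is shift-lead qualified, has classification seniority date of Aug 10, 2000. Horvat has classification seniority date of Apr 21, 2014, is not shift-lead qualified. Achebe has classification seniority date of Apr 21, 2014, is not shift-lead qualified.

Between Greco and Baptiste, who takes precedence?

Baptiste

By the first rule: Abara, Baptiste and Harlow (each shift-lead qualified); then Achebe, Greco, Horvat and Pereira (each not shift-lead qualified).
Among Abara, Baptiste and Harlow, by classification seniority date (later first): Abara and Baptiste (Feb 9, 2002) before Harlow (Aug 10, 2000).
Among Abara and Baptiste, alphabetically by surname: Abara before Baptiste.
Achebe, Greco, Horvat and Pereira all have classification seniority date Apr 21, 2014, so the next rule applies.
Among Achebe, Greco, Horvat and Pereira, alphabetically by surname: Achebe before Greco before Horvat before Pereira.
So Baptiste takes precedence.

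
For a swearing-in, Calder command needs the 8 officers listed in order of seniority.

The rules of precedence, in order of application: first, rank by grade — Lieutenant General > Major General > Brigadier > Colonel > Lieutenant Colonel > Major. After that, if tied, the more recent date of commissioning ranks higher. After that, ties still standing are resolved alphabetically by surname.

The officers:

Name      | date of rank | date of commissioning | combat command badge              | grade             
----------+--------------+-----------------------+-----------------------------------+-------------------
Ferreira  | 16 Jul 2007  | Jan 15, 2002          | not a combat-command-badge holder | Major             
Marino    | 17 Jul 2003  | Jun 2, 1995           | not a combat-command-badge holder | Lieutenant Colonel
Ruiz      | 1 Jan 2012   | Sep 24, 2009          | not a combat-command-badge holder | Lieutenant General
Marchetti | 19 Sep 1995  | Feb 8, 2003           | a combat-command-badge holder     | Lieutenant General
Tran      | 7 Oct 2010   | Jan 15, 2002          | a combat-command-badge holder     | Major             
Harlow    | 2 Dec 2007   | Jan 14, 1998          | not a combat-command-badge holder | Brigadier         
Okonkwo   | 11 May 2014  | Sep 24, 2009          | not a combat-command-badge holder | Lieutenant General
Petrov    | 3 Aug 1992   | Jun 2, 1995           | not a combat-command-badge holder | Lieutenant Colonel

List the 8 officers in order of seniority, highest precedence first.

Okonkwo, Ruiz, Marchetti, Harlow, Marino, Petrov, Ferreira, Tran

By grade: Okonkwo, Ruiz and Marchetti (Lieutenant General); then Harlow (Brigadier); then Marino and Petrov (Lieutenant Colonel); then Ferreira and Tran (Major).
Among Okonkwo, Ruiz and Marchetti, by date of commissioning (later first): Okonkwo and Ruiz (Sep 24, 2009) before Marchetti (Feb 8, 2003).
Among Okonkwo and Ruiz, alphabetically by surname: Okonkwo before Ruiz.
Marino and Petrov both have date of commissioning Jun 2, 1995, so the next rule applies.
Among Marino and Petrov, alphabetically by surname: Marino before Petrov.
Ferreira and Tran both have date of commissioning Jan 15, 2002, so the next rule applies.
Among Ferreira and Tran, alphabetically by surname: Ferreira before Tran.
Full order: Okonkwo, Ruiz, Marchetti, Harlow, Marino, Petrov, Ferreira, Tran.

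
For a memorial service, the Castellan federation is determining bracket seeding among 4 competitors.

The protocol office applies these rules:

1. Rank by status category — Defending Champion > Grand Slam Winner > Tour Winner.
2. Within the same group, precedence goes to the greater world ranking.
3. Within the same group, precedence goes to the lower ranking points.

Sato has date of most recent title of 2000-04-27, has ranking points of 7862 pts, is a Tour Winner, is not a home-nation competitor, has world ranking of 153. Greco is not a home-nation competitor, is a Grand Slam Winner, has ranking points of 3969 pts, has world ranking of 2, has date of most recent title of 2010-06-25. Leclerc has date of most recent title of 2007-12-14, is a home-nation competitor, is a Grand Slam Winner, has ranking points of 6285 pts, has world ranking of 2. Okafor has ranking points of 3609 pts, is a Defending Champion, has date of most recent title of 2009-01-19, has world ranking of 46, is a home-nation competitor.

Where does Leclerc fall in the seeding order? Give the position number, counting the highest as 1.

3

By status category: Okafor (Defending Champion); then Greco and Leclerc (Grand Slam Winner); then Sato (Tour Winner).
Greco and Leclerc both have world ranking 2, so the next rule applies.
Among Greco and Leclerc, by ranking points (lower first): Greco (3969 pts) before Leclerc (6285 pts).
Order: Okafor, Greco, Leclerc, Sato. So position 3.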